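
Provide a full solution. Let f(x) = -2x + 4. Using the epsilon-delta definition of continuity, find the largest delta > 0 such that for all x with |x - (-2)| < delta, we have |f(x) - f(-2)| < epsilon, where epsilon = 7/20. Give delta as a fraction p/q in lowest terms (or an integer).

We compute f(-2) = -2*(-2) + 4 = 8.
|f(x) - f(-2)| = |-2x + 4 - (8)| = |-2(x - (-2))| = 2|x - (-2)|.
We need 2|x - (-2)| < 7/20, i.e. |x - (-2)| < 7/20 / 2 = 7/40.
So any delta <= 7/40 works. Conversely, if delta > 7/40, then x = -2 + 7/40 satisfies |x - (-2)| = 7/40 < delta but |f(x) - f(-2)| = 2 * 7/40 = 7/20, which is not < 7/20; so no larger delta works.
Hence the largest such delta is 7/40.

7/40


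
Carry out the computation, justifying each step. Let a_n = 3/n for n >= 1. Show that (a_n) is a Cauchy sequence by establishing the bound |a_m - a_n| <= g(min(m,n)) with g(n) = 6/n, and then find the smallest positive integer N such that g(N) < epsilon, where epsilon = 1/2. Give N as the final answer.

For any m, n >= 1, by the triangle inequality:
|a_m - a_n| = |3/m - 3/n| <= 3*1/m + 3*1/n <= 6/min(m,n).
So g(n) = 6/n bounds the Cauchy difference. Since g(n) -> 0, (a_n) is Cauchy.
Now solve g(N) < 1/2: 6/N < 1/2 <=> N > 6 / (1/2) = 12.
The smallest integer strictly greater than 12 is N = 13.
Check: g(13) = 6/13 = 6/13 < 1/2; g(12) = 1/2 >= 1/2. So N = 13.

13


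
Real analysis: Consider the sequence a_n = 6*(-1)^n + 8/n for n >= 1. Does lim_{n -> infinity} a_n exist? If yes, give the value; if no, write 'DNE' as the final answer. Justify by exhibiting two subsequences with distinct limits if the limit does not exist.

Examine the behaviour of a_n along subsequences.
a_{2k} = 6 + 8/(2k) -> 6. a_{2k+1} = -6 + 8/(2k+1) -> -6.
Since these two subsequential limits are 6 and -6, distinct, the full sequence cannot converge (a convergent sequence has all subsequences tending to the same limit). So lim a_n does not exist.

DNE


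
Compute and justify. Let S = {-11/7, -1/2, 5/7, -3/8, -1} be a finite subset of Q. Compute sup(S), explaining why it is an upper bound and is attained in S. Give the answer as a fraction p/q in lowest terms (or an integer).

S is finite, so sup(S) = max(S).
Sorted decreasing:
5/7, -3/8, -1/2, -1, -11/7
The extremum is 5/7.
For every x in S, x <= 5/7. And 5/7 is in S, so it is attained.
Therefore sup(S) = 5/7.

5/7


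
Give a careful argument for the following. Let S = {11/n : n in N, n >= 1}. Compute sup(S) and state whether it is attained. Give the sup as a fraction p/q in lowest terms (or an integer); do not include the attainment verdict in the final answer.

Analysis:
- Values: 11, 11/2, 11/3, 11/4, ... strictly decreasing.
- The maximum is 11 (n=1); sup = 11 (attained).
- The set is bounded below by 0; 11/n -> 0 so 0 is the greatest lower bound.
- 0 is not in the set, so inf = 0 is not attained.
Conclusion: sup(S) = 11, attained in S.

11


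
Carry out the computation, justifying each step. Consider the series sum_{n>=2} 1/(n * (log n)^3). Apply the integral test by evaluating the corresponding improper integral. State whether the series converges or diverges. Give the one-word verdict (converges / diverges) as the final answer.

Let f(x) = 1/(x*log(x)^3). Then f is positive, continuous, and decreasing on [2, infinity), so the integral test applies.
Compute the improper integral int_{2}^infinity f(x) dx:
  antiderivative F(x) = -1/(2*log(x)^2).
  F(x) -> 0 as x -> infinity.  int = 0 - F(2) = 1/(2*log(2)^2) < infinity. By the integral test, the series converges.

converges


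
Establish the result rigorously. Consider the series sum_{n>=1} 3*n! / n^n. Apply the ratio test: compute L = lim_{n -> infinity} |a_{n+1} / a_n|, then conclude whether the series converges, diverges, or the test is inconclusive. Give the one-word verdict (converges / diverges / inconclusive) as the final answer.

Let a_n denote the general term. Form the ratio a_{n+1}/a_n and simplify:
a_{n+1}/a_n = (n/(n + 1))^n
Take the limit as n -> infinity: L = exp(-1).
Since L = exp(-1) < 1, the ratio test implies the series converges.

converges


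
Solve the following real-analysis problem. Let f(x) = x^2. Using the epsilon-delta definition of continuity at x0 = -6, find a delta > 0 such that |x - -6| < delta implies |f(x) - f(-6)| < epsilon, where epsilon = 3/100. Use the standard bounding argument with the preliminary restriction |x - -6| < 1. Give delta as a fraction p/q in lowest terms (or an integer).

Factor: |x^2 - (-6)^2| = |x - -6| * |x + -6|.
Impose |x - -6| < 1 first. Then |x + -6| = |(x - -6) + 2*(-6)| <= |x - -6| + 2*|-6| < 1 + 12 = 13.
So |x^2 - (-6)^2| < delta * 13.
We need delta * 13 <= 3/100, i.e. delta <= 3/100/13 = 3/1300.
Since 3/1300 < 1, this is tighter than 1; take delta = 3/1300.
So delta = 3/1300 works.

3/1300


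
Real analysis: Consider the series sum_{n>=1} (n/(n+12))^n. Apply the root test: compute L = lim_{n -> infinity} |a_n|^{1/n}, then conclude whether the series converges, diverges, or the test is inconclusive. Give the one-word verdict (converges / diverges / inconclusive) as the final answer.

Let a_n denote the general term. Form |a_n|^(1/n) and simplify:
|a_n|^(1/n) = n/(n + 12)
Take the limit as n -> infinity: L = 1.
Since L = 1, the root test is inconclusive. (In fact a_n = (n/(n+12))^n -> e^(-12) != 0, so the nth-term test shows divergence; but the root test itself gives no conclusion.)

inconclusive


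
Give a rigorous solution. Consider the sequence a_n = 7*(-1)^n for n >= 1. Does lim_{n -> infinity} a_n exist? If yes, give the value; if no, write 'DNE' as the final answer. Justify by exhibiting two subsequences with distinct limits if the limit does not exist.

Examine the behaviour of a_n along subsequences.
Even-n subsequence a_{2k} = 7 -> 7. Odd-n subsequence a_{2k+1} = -7 -> -7.
Since these two subsequential limits are 7 and -7, distinct, the full sequence cannot converge (a convergent sequence has all subsequences tending to the same limit). So lim a_n does not exist.

DNE


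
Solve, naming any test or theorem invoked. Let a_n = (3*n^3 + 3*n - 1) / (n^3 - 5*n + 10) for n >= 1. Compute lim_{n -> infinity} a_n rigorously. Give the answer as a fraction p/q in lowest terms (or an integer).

Divide numerator and denominator by n^3, the highest power:
numerator / n^3 = 3 + 3/n^2 - 1/n^3
denominator / n^3 = 1 - 5/n^2 + 10/n^3
As n -> infinity, all terms of the form c/n^k (k >= 1) tend to 0.
So numerator / n^3 -> 3 and denominator / n^3 -> 1.
Therefore lim a_n = 3.

3


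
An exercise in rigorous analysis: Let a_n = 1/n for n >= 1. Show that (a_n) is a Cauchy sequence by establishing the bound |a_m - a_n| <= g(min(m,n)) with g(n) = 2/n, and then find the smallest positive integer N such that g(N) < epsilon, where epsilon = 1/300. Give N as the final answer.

For any m, n >= 1, by the triangle inequality:
|a_m - a_n| = |1/m - 1/n| <= 1/m + 1/n <= 2/min(m,n).
So g(n) = 2/n bounds the Cauchy difference. Since g(n) -> 0, (a_n) is Cauchy.
Now solve g(N) < 1/300: 2/N < 1/300 <=> N > 2 / (1/300) = 600.
The smallest integer strictly greater than 600 is N = 601.
Check: g(601) = 2/601 = 2/601 < 1/300; g(600) = 1/300 >= 1/300. So N = 601.

601


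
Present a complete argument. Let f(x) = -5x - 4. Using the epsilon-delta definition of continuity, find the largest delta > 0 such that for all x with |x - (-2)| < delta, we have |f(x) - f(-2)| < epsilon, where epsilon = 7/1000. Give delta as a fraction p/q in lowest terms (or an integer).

We compute f(-2) = -5*(-2) - 4 = 6.
|f(x) - f(-2)| = |-5x - 4 - (6)| = |-5(x - (-2))| = 5|x - (-2)|.
We need 5|x - (-2)| < 7/1000, i.e. |x - (-2)| < 7/1000 / 5 = 7/5000.
So any delta <= 7/5000 works. Conversely, if delta > 7/5000, then x = -2 + 7/5000 satisfies |x - (-2)| = 7/5000 < delta but |f(x) - f(-2)| = 5 * 7/5000 = 7/1000, which is not < 7/1000; so no larger delta works.
Hence the largest such delta is 7/5000.

7/5000


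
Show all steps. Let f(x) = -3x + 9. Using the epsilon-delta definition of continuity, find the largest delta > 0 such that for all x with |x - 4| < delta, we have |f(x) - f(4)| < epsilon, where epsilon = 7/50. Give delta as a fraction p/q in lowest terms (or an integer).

We compute f(4) = -3*(4) + 9 = -3.
|f(x) - f(4)| = |-3x + 9 - (-3)| = |-3(x - 4)| = 3|x - 4|.
We need 3|x - 4| < 7/50, i.e. |x - 4| < 7/50 / 3 = 7/150.
So any delta <= 7/150 works. Conversely, if delta > 7/150, then x = 4 + 7/150 satisfies |x - 4| = 7/150 < delta but |f(x) - f(4)| = 3 * 7/150 = 7/50, which is not < 7/50; so no larger delta works.
Hence the largest such delta is 7/150.

7/150


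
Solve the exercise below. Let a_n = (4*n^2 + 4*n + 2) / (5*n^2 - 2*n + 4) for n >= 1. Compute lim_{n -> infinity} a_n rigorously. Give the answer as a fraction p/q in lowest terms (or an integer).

Divide numerator and denominator by n^2, the highest power:
numerator / n^2 = 4 + 4/n + 2/n^2
denominator / n^2 = 5 - 2/n + 4/n^2
As n -> infinity, all terms of the form c/n^k (k >= 1) tend to 0.
So numerator / n^2 -> 4 and denominator / n^2 -> 5.
Therefore lim a_n = 4/5.

4/5


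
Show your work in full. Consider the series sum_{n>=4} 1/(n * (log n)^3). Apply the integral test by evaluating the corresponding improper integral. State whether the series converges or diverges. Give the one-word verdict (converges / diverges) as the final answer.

Let f(x) = 1/(x*log(x)^3). Then f is positive, continuous, and decreasing on [4, infinity), so the integral test applies.
Compute the improper integral int_{4}^infinity f(x) dx:
  antiderivative F(x) = -1/(2*log(x)^2).
  F(x) -> 0 as x -> infinity.  int = 0 - F(4) = 1/(2*log(4)^2) < infinity. By the integral test, the series converges.

converges


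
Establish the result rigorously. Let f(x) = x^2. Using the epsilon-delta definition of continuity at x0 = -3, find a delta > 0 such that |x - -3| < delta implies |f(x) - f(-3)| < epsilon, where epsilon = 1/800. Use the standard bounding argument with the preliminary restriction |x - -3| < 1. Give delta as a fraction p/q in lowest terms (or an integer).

Factor: |x^2 - (-3)^2| = |x - -3| * |x + -3|.
Impose |x - -3| < 1 first. Then |x + -3| = |(x - -3) + 2*(-3)| <= |x - -3| + 2*|-3| < 1 + 6 = 7.
So |x^2 - (-3)^2| < delta * 7.
We need delta * 7 <= 1/800, i.e. delta <= 1/800/7 = 1/5600.
Since 1/5600 < 1, this is tighter than 1; take delta = 1/5600.
So delta = 1/5600 works.

1/5600


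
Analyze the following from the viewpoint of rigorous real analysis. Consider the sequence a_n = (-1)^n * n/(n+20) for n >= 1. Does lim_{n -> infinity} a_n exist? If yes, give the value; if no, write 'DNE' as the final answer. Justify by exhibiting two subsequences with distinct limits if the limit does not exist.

Examine the behaviour of a_n along subsequences.
a_{2k} = 2k/(2k+20) -> 1. a_{2k+1} = -(2k+1)/(2k+21) -> -1.
Since these two subsequential limits are 1 and -1, distinct, the full sequence cannot converge (a convergent sequence has all subsequences tending to the same limit). So lim a_n does not exist.

DNE


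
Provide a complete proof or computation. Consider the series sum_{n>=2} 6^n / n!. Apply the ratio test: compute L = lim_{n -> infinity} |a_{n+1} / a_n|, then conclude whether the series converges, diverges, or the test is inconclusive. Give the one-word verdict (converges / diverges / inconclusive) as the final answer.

Let a_n denote the general term. Form the ratio a_{n+1}/a_n and simplify:
a_{n+1}/a_n = 6/(n + 1)
Take the limit as n -> infinity: L = 0.
Since L = 0 < 1, the ratio test implies the series converges.

converges


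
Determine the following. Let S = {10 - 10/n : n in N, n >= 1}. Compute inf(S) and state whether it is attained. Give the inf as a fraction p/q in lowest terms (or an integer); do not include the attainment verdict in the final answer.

Analysis:
- Values: 0, 5, 20/3, 15/2, ... strictly increasing.
- Minimum is 0 (n=1); inf = 0 (attained).
- 10 - 10/n -> 10 from below; sup = 10, not attained.
Conclusion: inf(S) = 0, attained in S.

0


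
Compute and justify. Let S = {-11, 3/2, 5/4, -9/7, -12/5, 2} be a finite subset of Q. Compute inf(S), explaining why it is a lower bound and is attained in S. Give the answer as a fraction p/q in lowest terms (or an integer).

S is finite, so inf(S) = min(S).
Sorted increasing:
-11, -12/5, -9/7, 5/4, 3/2, 2
The extremum is -11.
For every x in S, x >= -11. And -11 is in S, so it is attained.
Therefore inf(S) = -11.

-11


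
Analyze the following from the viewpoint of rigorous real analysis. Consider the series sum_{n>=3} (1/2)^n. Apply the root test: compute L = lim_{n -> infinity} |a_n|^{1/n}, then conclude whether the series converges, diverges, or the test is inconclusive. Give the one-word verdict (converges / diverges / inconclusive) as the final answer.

Let a_n denote the general term. Form |a_n|^(1/n) and simplify:
|a_n|^(1/n) = 1/2
Take the limit as n -> infinity: L = 1/2.
Since L = 1/2 < 1, the root test implies convergence.

converges


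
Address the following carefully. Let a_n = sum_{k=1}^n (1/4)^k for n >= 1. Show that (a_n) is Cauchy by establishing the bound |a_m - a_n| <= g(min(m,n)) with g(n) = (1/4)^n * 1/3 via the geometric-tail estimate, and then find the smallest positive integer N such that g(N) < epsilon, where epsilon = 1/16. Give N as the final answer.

For m > n >= 1: |a_m - a_n| = sum_{k=n+1}^m (1/4)^k < sum_{k=n+1}^infinity (1/4)^k = (1/4)^(n+1) / (1 - 1/4) = (1/4)^n * (1/4) * (4/3) = (1/4)^n * 1/3.
So g(n) = (1/4)^n / 3. Since g(n) -> 0, (a_n) is Cauchy.
Now solve g(N) < 1/16: (1/4)^N / 3 < 1/16 <=> 4^N > 1 / (3 * 1/16) = 16/3.
Check powers of 4: 4^1 = 4 <= 16/3, 4^2 = 16 > 16/3.
So the smallest such N is 2. Check: g(2) = 1/(3 * 16) = 1/48 < 1/16.

2


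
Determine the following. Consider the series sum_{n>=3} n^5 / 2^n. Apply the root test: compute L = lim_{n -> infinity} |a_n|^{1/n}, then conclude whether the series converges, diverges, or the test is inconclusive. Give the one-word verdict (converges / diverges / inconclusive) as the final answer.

Let a_n denote the general term. Form |a_n|^(1/n) and simplify:
|a_n|^(1/n) = n^(5/n)/2
Take the limit as n -> infinity: L = 1/2.
Since L = 1/2 < 1, the root test implies convergence.

converges


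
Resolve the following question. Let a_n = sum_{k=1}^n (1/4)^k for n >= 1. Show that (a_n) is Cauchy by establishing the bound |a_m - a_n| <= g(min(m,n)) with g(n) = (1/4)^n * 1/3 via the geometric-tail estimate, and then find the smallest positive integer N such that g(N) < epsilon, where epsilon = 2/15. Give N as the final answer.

For m > n >= 1: |a_m - a_n| = sum_{k=n+1}^m (1/4)^k < sum_{k=n+1}^infinity (1/4)^k = (1/4)^(n+1) / (1 - 1/4) = (1/4)^n * (1/4) * (4/3) = (1/4)^n * 1/3.
So g(n) = (1/4)^n / 3. Since g(n) -> 0, (a_n) is Cauchy.
Now solve g(N) < 2/15: (1/4)^N / 3 < 2/15 <=> 4^N > 1 / (3 * 2/15) = 5/2.
Check powers of 4: 4^0 = 1 <= 5/2, 4^1 = 4 > 5/2.
So the smallest such N is 1. Check: g(1) = 1/(3 * 4) = 1/12 < 2/15.

1


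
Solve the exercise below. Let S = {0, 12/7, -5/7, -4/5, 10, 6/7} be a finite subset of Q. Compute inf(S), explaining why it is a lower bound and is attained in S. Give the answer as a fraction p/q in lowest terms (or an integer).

S is finite, so inf(S) = min(S).
Sorted increasing:
-4/5, -5/7, 0, 6/7, 12/7, 10
The extremum is -4/5.
For every x in S, x >= -4/5. And -4/5 is in S, so it is attained.
Therefore inf(S) = -4/5.

-4/5


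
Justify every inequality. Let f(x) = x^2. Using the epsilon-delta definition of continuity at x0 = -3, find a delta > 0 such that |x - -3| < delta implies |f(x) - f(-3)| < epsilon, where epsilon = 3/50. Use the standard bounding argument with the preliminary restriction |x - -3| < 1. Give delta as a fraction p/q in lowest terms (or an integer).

Factor: |x^2 - (-3)^2| = |x - -3| * |x + -3|.
Impose |x - -3| < 1 first. Then |x + -3| = |(x - -3) + 2*(-3)| <= |x - -3| + 2*|-3| < 1 + 6 = 7.
So |x^2 - (-3)^2| < delta * 7.
We need delta * 7 <= 3/50, i.e. delta <= 3/50/7 = 3/350.
Since 3/350 < 1, this is tighter than 1; take delta = 3/350.
So delta = 3/350 works.

3/350


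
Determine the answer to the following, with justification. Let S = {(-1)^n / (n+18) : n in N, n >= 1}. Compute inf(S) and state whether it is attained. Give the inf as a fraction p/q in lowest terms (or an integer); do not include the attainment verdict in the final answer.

Analysis:
- Values: -1/19, 1/20, -1/21, 1/22, -1/23, ...
- Positive terms (even n): 1/(2+18), 1/(4+18), ... decreasing -> max = 1/20 (n=2).
- Negative terms (odd n): -1/(1+18), -1/(3+18), ... increasing -> min = -1/19 (n=1).
- So sup = 1/20 (attained at n=2); inf = -1/19 (attained at n=1).
Conclusion: inf(S) = -1/19, attained in S.

-1/19


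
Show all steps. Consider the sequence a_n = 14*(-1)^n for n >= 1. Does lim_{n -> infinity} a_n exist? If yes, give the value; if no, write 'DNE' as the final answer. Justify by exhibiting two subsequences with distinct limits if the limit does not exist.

Examine the behaviour of a_n along subsequences.
Even-n subsequence a_{2k} = 14 -> 14. Odd-n subsequence a_{2k+1} = -14 -> -14.
Since these two subsequential limits are 14 and -14, distinct, the full sequence cannot converge (a convergent sequence has all subsequences tending to the same limit). So lim a_n does not exist.

DNE


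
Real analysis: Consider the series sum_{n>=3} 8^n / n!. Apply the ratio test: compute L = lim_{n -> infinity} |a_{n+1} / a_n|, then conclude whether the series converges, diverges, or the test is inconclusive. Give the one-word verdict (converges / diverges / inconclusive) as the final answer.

Let a_n denote the general term. Form the ratio a_{n+1}/a_n and simplify:
a_{n+1}/a_n = 8/(n + 1)
Take the limit as n -> infinity: L = 0.
Since L = 0 < 1, the ratio test implies the series converges.

converges


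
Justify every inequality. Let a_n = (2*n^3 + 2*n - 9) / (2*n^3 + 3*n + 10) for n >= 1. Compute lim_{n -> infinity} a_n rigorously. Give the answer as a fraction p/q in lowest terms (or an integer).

Divide numerator and denominator by n^3, the highest power:
numerator / n^3 = 2 + 2/n^2 - 9/n^3
denominator / n^3 = 2 + 3/n^2 + 10/n^3
As n -> infinity, all terms of the form c/n^k (k >= 1) tend to 0.
So numerator / n^3 -> 2 and denominator / n^3 -> 2.
Therefore lim a_n = 1.

1


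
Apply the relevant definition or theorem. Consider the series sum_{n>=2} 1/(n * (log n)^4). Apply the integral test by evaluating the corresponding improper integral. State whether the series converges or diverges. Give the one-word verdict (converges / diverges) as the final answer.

Let f(x) = 1/(x*log(x)^4). Then f is positive, continuous, and decreasing on [2, infinity), so the integral test applies.
Compute the improper integral int_{2}^infinity f(x) dx:
  antiderivative F(x) = -1/(3*log(x)^3).
  F(x) -> 0 as x -> infinity.  int = 0 - F(2) = 1/(3*log(2)^3) < infinity. By the integral test, the series converges.

converges


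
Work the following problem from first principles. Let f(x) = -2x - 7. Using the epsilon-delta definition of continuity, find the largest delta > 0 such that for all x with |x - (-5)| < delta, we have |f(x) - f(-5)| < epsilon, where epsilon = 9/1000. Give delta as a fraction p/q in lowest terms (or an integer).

We compute f(-5) = -2*(-5) - 7 = 3.
|f(x) - f(-5)| = |-2x - 7 - (3)| = |-2(x - (-5))| = 2|x - (-5)|.
We need 2|x - (-5)| < 9/1000, i.e. |x - (-5)| < 9/1000 / 2 = 9/2000.
So any delta <= 9/2000 works. Conversely, if delta > 9/2000, then x = -5 + 9/2000 satisfies |x - (-5)| = 9/2000 < delta but |f(x) - f(-5)| = 2 * 9/2000 = 9/1000, which is not < 9/1000; so no larger delta works.
Hence the largest such delta is 9/2000.

9/2000


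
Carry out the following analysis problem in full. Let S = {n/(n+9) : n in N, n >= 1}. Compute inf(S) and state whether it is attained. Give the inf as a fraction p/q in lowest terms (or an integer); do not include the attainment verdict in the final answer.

Analysis:
- Values: 1/10, 2/11, 1/4, 4/13, ... strictly increasing.
- Minimum is 1/10 (n=1); inf = 1/10 (attained).
- n/(n+9) = 1 - 9/(n+9) -> 1 from below as n -> infinity, and never equals 1.
- So sup = 1 (not attained).
Conclusion: inf(S) = 1/10, attained in S.

1/10


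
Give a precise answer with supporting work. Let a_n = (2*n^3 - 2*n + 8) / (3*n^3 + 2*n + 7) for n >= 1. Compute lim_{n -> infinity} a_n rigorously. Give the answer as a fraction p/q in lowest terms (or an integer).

Divide numerator and denominator by n^3, the highest power:
numerator / n^3 = 2 - 2/n^2 + 8/n^3
denominator / n^3 = 3 + 2/n^2 + 7/n^3
As n -> infinity, all terms of the form c/n^k (k >= 1) tend to 0.
So numerator / n^3 -> 2 and denominator / n^3 -> 3.
Therefore lim a_n = 2/3.

2/3


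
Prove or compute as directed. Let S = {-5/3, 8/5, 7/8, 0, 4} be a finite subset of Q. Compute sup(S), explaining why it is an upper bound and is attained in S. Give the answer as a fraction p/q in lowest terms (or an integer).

S is finite, so sup(S) = max(S).
Sorted decreasing:
4, 8/5, 7/8, 0, -5/3
The extremum is 4.
For every x in S, x <= 4. And 4 is in S, so it is attained.
Therefore sup(S) = 4.

4


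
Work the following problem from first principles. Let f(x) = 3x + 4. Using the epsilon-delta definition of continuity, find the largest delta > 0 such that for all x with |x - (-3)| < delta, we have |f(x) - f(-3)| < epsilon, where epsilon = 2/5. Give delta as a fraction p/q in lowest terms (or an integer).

We compute f(-3) = 3*(-3) + 4 = -5.
|f(x) - f(-3)| = |3x + 4 - (-5)| = |3(x - (-3))| = 3|x - (-3)|.
We need 3|x - (-3)| < 2/5, i.e. |x - (-3)| < 2/5 / 3 = 2/15.
So any delta <= 2/15 works. Conversely, if delta > 2/15, then x = -3 + 2/15 satisfies |x - (-3)| = 2/15 < delta but |f(x) - f(-3)| = 3 * 2/15 = 2/5, which is not < 2/5; so no larger delta works.
Hence the largest such delta is 2/15.

2/15


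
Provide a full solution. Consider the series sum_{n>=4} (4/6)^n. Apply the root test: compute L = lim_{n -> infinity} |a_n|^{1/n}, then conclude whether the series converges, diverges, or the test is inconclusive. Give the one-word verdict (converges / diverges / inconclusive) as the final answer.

Let a_n denote the general term. Form |a_n|^(1/n) and simplify:
|a_n|^(1/n) = 2/3
Take the limit as n -> infinity: L = 2/3.
Since L = 2/3 < 1, the root test implies convergence.

converges


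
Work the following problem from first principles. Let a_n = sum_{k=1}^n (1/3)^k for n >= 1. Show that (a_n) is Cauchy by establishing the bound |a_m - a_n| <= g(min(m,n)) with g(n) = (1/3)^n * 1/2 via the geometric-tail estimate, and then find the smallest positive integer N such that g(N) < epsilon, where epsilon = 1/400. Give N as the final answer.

For m > n >= 1: |a_m - a_n| = sum_{k=n+1}^m (1/3)^k < sum_{k=n+1}^infinity (1/3)^k = (1/3)^(n+1) / (1 - 1/3) = (1/3)^n * (1/3) * (3/2) = (1/3)^n * 1/2.
So g(n) = (1/3)^n / 2. Since g(n) -> 0, (a_n) is Cauchy.
Now solve g(N) < 1/400: (1/3)^N / 2 < 1/400 <=> 3^N > 1 / (2 * 1/400) = 200.
Check powers of 3: 3^4 = 81 <= 200, 3^5 = 243 > 200.
So the smallest such N is 5. Check: g(5) = 1/(2 * 243) = 1/486 < 1/400.

5


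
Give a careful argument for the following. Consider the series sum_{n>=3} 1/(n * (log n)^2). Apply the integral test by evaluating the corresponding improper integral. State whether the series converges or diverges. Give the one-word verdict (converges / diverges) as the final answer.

Let f(x) = 1/(x*log(x)^2). Then f is positive, continuous, and decreasing on [3, infinity), so the integral test applies.
Compute the improper integral int_{3}^infinity f(x) dx:
  antiderivative F(x) = -1/log(x).
  F(x) -> 0 as x -> infinity.  int = 0 - F(3) = 1/log(3) < infinity. By the integral test, the series converges.

converges


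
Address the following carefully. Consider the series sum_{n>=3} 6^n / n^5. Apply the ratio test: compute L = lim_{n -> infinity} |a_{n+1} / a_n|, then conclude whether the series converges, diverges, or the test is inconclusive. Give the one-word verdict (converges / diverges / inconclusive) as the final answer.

Let a_n denote the general term. Form the ratio a_{n+1}/a_n and simplify:
a_{n+1}/a_n = 6*n^5/(n + 1)^5
Take the limit as n -> infinity: L = 6.
Since L = 6 > 1 (or L = infinity), the ratio test implies the series diverges.

diverges


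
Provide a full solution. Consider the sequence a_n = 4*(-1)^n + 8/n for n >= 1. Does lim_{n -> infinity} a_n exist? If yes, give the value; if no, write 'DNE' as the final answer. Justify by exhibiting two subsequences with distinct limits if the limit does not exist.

Examine the behaviour of a_n along subsequences.
a_{2k} = 4 + 8/(2k) -> 4. a_{2k+1} = -4 + 8/(2k+1) -> -4.
Since these two subsequential limits are 4 and -4, distinct, the full sequence cannot converge (a convergent sequence has all subsequences tending to the same limit). So lim a_n does not exist.

DNE


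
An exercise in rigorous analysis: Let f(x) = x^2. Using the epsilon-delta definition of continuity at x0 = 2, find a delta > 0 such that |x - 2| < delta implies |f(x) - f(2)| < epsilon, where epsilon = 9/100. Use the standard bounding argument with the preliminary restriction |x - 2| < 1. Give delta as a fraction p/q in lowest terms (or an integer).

Factor: |x^2 - (2)^2| = |x - 2| * |x + 2|.
Impose |x - 2| < 1 first. Then |x + 2| = |(x - 2) + 2*(2)| <= |x - 2| + 2*|2| < 1 + 4 = 5.
So |x^2 - (2)^2| < delta * 5.
We need delta * 5 <= 9/100, i.e. delta <= 9/100/5 = 9/500.
Since 9/500 < 1, this is tighter than 1; take delta = 9/500.
So delta = 9/500 works.

9/500


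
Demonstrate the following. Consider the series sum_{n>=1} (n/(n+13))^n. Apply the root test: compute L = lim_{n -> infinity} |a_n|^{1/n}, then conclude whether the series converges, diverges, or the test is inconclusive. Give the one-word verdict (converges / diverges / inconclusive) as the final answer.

Let a_n denote the general term. Form |a_n|^(1/n) and simplify:
|a_n|^(1/n) = n/(n + 13)
Take the limit as n -> infinity: L = 1.
Since L = 1, the root test is inconclusive. (In fact a_n = (n/(n+13))^n -> e^(-13) != 0, so the nth-term test shows divergence; but the root test itself gives no conclusion.)

inconclusive


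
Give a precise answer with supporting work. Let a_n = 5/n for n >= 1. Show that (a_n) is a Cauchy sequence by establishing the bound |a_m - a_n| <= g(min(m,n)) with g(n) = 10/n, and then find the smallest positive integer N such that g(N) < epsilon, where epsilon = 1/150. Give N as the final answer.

For any m, n >= 1, by the triangle inequality:
|a_m - a_n| = |5/m - 5/n| <= 5*1/m + 5*1/n <= 10/min(m,n).
So g(n) = 10/n bounds the Cauchy difference. Since g(n) -> 0, (a_n) is Cauchy.
Now solve g(N) < 1/150: 10/N < 1/150 <=> N > 10 / (1/150) = 1500.
The smallest integer strictly greater than 1500 is N = 1501.
Check: g(1501) = 10/1501 = 10/1501 < 1/150; g(1500) = 1/150 >= 1/150. So N = 1501.

1501


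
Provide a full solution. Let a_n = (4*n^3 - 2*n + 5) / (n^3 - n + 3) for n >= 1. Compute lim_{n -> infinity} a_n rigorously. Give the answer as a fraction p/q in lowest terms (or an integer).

Divide numerator and denominator by n^3, the highest power:
numerator / n^3 = 4 - 2/n^2 + 5/n^3
denominator / n^3 = 1 - 1/n^2 + 3/n^3
As n -> infinity, all terms of the form c/n^k (k >= 1) tend to 0.
So numerator / n^3 -> 4 and denominator / n^3 -> 1.
Therefore lim a_n = 4.

4


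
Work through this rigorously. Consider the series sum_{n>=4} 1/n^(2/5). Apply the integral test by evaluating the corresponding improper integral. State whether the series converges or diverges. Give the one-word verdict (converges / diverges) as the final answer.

Let f(x) = x^(-2/5). Then f is positive, continuous, and decreasing on [4, infinity), so the integral test applies.
Compute the improper integral int_{4}^infinity f(x) dx:
  antiderivative F(x) = 5*x^(3/5)/3.
  As x -> infinity, F(x) -> infinity (since p = 2/5 < 1).
  So the integral diverges. By the integral test, the series diverges.

diverges


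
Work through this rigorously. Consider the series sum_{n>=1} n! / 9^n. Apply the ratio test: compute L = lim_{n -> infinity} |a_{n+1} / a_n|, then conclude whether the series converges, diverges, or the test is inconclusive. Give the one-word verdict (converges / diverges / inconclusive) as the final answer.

Let a_n denote the general term. Form the ratio a_{n+1}/a_n and simplify:
a_{n+1}/a_n = n/9 + 1/9
Take the limit as n -> infinity: L = infinity.
Since L = infinity > 1 (or L = infinity), the ratio test implies the series diverges.

diverges


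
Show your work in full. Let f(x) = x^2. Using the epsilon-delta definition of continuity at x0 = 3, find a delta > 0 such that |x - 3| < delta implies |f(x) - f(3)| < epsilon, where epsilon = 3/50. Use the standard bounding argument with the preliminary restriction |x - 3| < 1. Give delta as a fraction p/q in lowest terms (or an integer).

Factor: |x^2 - (3)^2| = |x - 3| * |x + 3|.
Impose |x - 3| < 1 first. Then |x + 3| = |(x - 3) + 2*(3)| <= |x - 3| + 2*|3| < 1 + 6 = 7.
So |x^2 - (3)^2| < delta * 7.
We need delta * 7 <= 3/50, i.e. delta <= 3/50/7 = 3/350.
Since 3/350 < 1, this is tighter than 1; take delta = 3/350.
So delta = 3/350 works.

3/350


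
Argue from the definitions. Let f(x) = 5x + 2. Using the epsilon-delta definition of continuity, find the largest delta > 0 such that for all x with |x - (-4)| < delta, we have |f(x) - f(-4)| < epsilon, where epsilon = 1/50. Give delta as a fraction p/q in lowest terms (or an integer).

We compute f(-4) = 5*(-4) + 2 = -18.
|f(x) - f(-4)| = |5x + 2 - (-18)| = |5(x - (-4))| = 5|x - (-4)|.
We need 5|x - (-4)| < 1/50, i.e. |x - (-4)| < 1/50 / 5 = 1/250.
So any delta <= 1/250 works. Conversely, if delta > 1/250, then x = -4 + 1/250 satisfies |x - (-4)| = 1/250 < delta but |f(x) - f(-4)| = 5 * 1/250 = 1/50, which is not < 1/50; so no larger delta works.
Hence the largest such delta is 1/250.

1/250


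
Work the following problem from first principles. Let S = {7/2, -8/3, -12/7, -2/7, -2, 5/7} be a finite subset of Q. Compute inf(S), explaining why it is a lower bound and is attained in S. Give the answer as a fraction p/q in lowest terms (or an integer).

S is finite, so inf(S) = min(S).
Sorted increasing:
-8/3, -2, -12/7, -2/7, 5/7, 7/2
The extremum is -8/3.
For every x in S, x >= -8/3. And -8/3 is in S, so it is attained.
Therefore inf(S) = -8/3.

-8/3


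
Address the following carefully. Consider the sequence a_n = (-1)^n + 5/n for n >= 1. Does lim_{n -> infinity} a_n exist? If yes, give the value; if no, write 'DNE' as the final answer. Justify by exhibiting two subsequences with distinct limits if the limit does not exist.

Examine the behaviour of a_n along subsequences.
a_{2k} = 1 + 5/(2k) -> 1. a_{2k+1} = -1 + 5/(2k+1) -> -1.
Since these two subsequential limits are 1 and -1, distinct, the full sequence cannot converge (a convergent sequence has all subsequences tending to the same limit). So lim a_n does not exist.

DNE


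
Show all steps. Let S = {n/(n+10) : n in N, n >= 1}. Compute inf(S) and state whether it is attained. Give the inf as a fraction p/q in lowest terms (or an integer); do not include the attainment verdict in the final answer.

Analysis:
- Values: 1/11, 1/6, 3/13, 2/7, ... strictly increasing.
- Minimum is 1/11 (n=1); inf = 1/11 (attained).
- n/(n+10) = 1 - 10/(n+10) -> 1 from below as n -> infinity, and never equals 1.
- So sup = 1 (not attained).
Conclusion: inf(S) = 1/11, attained in S.

1/11


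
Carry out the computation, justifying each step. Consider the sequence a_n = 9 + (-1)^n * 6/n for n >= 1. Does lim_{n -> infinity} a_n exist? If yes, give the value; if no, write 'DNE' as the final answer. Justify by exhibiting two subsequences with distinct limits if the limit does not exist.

Examine the behaviour of a_n along subsequences.
Even-n subsequence a_{2k} = 9 + 6/(2k) -> 9. Odd-n subsequence a_{2k+1} = 9 - 6/(2k+1) -> 9. Both tend to 9, which suggests the limit is 9; verify directly.
|a_n - 9| = |(-1)^n * 6/n| = 6/n for every n >= 1.
Given epsilon > 0, choose a positive integer N > 6/epsilon. Then for all n >= N, |a_n - 9| = 6/n <= 6/N < epsilon.
So by the definition of the limit, lim a_n exists and equals 9.

9


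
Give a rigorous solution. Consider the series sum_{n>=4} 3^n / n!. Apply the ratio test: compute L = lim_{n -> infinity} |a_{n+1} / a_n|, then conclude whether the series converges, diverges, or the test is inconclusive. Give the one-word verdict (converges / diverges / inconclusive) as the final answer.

Let a_n denote the general term. Form the ratio a_{n+1}/a_n and simplify:
a_{n+1}/a_n = 3/(n + 1)
Take the limit as n -> infinity: L = 0.
Since L = 0 < 1, the ratio test implies the series converges.

converges


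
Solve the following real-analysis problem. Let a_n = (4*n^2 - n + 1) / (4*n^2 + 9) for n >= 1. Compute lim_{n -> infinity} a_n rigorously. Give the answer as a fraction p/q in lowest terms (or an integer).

Divide numerator and denominator by n^2, the highest power:
numerator / n^2 = 4 - 1/n + n^(-2)
denominator / n^2 = 4 + 9/n^2
As n -> infinity, all terms of the form c/n^k (k >= 1) tend to 0.
So numerator / n^2 -> 4 and denominator / n^2 -> 4.
Therefore lim a_n = 1.

1


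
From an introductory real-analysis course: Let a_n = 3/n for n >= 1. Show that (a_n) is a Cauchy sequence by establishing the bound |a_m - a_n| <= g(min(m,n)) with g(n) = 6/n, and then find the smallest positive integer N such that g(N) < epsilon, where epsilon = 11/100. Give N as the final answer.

For any m, n >= 1, by the triangle inequality:
|a_m - a_n| = |3/m - 3/n| <= 3*1/m + 3*1/n <= 6/min(m,n).
So g(n) = 6/n bounds the Cauchy difference. Since g(n) -> 0, (a_n) is Cauchy.
Now solve g(N) < 11/100: 6/N < 11/100 <=> N > 6 / (11/100) = 600/11.
The smallest integer strictly greater than 600/11 is N = 55.
Check: g(55) = 6/55 = 6/55 < 11/100; g(54) = 1/9 >= 11/100. So N = 55.

55


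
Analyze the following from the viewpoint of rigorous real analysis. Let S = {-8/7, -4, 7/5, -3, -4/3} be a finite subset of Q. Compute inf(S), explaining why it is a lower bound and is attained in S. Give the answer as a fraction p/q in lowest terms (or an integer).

S is finite, so inf(S) = min(S).
Sorted increasing:
-4, -3, -4/3, -8/7, 7/5
The extremum is -4.
For every x in S, x >= -4. And -4 is in S, so it is attained.
Therefore inf(S) = -4.

-4


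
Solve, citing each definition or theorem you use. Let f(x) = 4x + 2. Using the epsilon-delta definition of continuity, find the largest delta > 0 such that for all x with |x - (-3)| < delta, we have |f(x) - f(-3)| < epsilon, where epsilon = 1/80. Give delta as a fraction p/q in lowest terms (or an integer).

We compute f(-3) = 4*(-3) + 2 = -10.
|f(x) - f(-3)| = |4x + 2 - (-10)| = |4(x - (-3))| = 4|x - (-3)|.
We need 4|x - (-3)| < 1/80, i.e. |x - (-3)| < 1/80 / 4 = 1/320.
So any delta <= 1/320 works. Conversely, if delta > 1/320, then x = -3 + 1/320 satisfies |x - (-3)| = 1/320 < delta but |f(x) - f(-3)| = 4 * 1/320 = 1/80, which is not < 1/80; so no larger delta works.
Hence the largest such delta is 1/320.

1/320


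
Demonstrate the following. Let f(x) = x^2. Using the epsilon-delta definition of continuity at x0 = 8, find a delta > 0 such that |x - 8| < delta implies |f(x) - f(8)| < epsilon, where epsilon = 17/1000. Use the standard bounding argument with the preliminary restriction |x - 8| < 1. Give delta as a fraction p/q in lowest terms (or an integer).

Factor: |x^2 - (8)^2| = |x - 8| * |x + 8|.
Impose |x - 8| < 1 first. Then |x + 8| = |(x - 8) + 2*(8)| <= |x - 8| + 2*|8| < 1 + 16 = 17.
So |x^2 - (8)^2| < delta * 17.
We need delta * 17 <= 17/1000, i.e. delta <= 17/1000/17 = 1/1000.
Since 1/1000 < 1, this is tighter than 1; take delta = 1/1000.
So delta = 1/1000 works.

1/1000


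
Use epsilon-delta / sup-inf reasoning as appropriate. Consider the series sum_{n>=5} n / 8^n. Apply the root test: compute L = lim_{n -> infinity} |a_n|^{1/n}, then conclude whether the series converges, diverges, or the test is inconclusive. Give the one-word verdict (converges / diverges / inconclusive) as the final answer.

Let a_n denote the general term. Form |a_n|^(1/n) and simplify:
|a_n|^(1/n) = n^(1/n)/8
Take the limit as n -> infinity: L = 1/8.
Since L = 1/8 < 1, the root test implies convergence.

converges


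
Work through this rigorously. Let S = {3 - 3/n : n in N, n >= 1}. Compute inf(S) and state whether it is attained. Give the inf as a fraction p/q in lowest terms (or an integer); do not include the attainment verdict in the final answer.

Analysis:
- Values: 0, 3/2, 2, 9/4, ... strictly increasing.
- Minimum is 0 (n=1); inf = 0 (attained).
- 3 - 3/n -> 3 from below; sup = 3, not attained.
Conclusion: inf(S) = 0, attained in S.

0


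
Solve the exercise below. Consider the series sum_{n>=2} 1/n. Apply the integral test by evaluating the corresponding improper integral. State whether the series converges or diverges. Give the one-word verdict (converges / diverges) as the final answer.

Let f(x) = 1/x. Then f is positive, continuous, and decreasing on [2, infinity), so the integral test applies.
Compute the improper integral int_{2}^infinity f(x) dx:
  antiderivative F(x) = log(x).
  As x -> infinity, log(x) -> infinity.
  So int = infinity - log(2) = infinity. By the integral test, the series diverges.

diverges


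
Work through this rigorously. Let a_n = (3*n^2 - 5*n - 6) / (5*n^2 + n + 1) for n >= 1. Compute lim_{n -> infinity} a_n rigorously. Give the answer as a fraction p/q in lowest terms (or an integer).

Divide numerator and denominator by n^2, the highest power:
numerator / n^2 = 3 - 5/n - 6/n^2
denominator / n^2 = 5 + 1/n + n^(-2)
As n -> infinity, all terms of the form c/n^k (k >= 1) tend to 0.
So numerator / n^2 -> 3 and denominator / n^2 -> 5.
Therefore lim a_n = 3/5.

3/5


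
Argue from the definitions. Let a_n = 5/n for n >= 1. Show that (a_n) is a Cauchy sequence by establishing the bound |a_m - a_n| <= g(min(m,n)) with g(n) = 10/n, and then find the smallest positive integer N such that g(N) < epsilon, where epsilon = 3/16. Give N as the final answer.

For any m, n >= 1, by the triangle inequality:
|a_m - a_n| = |5/m - 5/n| <= 5*1/m + 5*1/n <= 10/min(m,n).
So g(n) = 10/n bounds the Cauchy difference. Since g(n) -> 0, (a_n) is Cauchy.
Now solve g(N) < 3/16: 10/N < 3/16 <=> N > 10 / (3/16) = 160/3.
The smallest integer strictly greater than 160/3 is N = 54.
Check: g(54) = 10/54 = 5/27 < 3/16; g(53) = 10/53 >= 3/16. So N = 54.

54


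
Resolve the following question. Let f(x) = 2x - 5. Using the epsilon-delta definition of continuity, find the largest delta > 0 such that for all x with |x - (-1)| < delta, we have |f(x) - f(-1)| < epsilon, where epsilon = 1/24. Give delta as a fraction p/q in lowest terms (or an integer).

We compute f(-1) = 2*(-1) - 5 = -7.
|f(x) - f(-1)| = |2x - 5 - (-7)| = |2(x - (-1))| = 2|x - (-1)|.
We need 2|x - (-1)| < 1/24, i.e. |x - (-1)| < 1/24 / 2 = 1/48.
So any delta <= 1/48 works. Conversely, if delta > 1/48, then x = -1 + 1/48 satisfies |x - (-1)| = 1/48 < delta but |f(x) - f(-1)| = 2 * 1/48 = 1/24, which is not < 1/24; so no larger delta works.
Hence the largest such delta is 1/48.

1/48


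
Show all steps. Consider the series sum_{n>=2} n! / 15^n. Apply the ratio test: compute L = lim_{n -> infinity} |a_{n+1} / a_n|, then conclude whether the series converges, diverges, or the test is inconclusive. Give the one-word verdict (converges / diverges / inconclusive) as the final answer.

Let a_n denote the general term. Form the ratio a_{n+1}/a_n and simplify:
a_{n+1}/a_n = n/15 + 1/15
Take the limit as n -> infinity: L = infinity.
Since L = infinity > 1 (or L = infinity), the ratio test implies the series diverges.

diverges


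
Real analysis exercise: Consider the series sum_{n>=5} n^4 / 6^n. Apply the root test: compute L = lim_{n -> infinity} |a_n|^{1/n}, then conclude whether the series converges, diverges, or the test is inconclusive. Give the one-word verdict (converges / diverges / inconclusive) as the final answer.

Let a_n denote the general term. Form |a_n|^(1/n) and simplify:
|a_n|^(1/n) = n^(4/n)/6
Take the limit as n -> infinity: L = 1/6.
Since L = 1/6 < 1, the root test implies convergence.

converges
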